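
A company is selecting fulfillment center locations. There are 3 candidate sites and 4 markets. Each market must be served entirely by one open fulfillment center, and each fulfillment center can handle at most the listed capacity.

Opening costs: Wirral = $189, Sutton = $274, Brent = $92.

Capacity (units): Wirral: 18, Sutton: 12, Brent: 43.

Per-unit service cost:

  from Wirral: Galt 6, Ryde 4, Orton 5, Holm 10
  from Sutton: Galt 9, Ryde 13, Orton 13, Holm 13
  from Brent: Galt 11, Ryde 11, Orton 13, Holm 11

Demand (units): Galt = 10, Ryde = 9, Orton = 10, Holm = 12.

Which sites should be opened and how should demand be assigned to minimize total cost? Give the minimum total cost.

Minimum total cost: 563

Open {Brent}: Galt→Brent 11·10=110, Ryde→Brent 11·9=99, Orton→Brent 13·10=130, Holm→Brent 11·12=132.
Loads: Brent carries 41/43. Service 471; fixed 92; total 563.
Next best feasible plan costs 672.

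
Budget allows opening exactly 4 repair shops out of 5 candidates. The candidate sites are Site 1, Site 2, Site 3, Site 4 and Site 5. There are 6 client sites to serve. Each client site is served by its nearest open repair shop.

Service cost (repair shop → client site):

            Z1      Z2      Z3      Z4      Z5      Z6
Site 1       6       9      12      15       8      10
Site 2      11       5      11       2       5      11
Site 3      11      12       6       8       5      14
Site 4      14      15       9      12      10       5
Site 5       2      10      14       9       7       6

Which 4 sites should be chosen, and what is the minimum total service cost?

Choose Site 2, Site 3, Site 4 and Site 5; total service cost 25.

With exactly 4 open, each client site uses its cheapest among the chosen.
{Site 2, Site 3, Site 4, Site 5}: Z1→Site 5 2, Z2→Site 2 5, Z3→Site 3 6, Z4→Site 2 2, Z5→Site 2 5, Z6→Site 4 5. Service cost 25.
{Site 1, Site 2, Site 3, Site 5}: service cost 26
{Site 1, Site 2, Site 4, Site 5}: service cost 28
Among all 5 size-4 choices, {Site 2, Site 3, Site 4, Site 5} is lowest.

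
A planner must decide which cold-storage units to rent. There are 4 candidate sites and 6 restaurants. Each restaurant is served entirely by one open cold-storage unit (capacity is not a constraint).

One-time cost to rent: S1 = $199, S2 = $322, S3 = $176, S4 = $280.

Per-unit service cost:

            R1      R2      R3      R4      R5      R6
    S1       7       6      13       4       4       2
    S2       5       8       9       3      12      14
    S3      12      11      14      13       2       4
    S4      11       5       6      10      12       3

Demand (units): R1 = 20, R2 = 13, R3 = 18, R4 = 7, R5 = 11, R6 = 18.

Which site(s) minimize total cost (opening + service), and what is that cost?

Open S1 only; minimum total cost 759.

For any fixed open set, each restaurant goes to its cheapest open site; total = fixed + service.
{S1}: R1→S1 7·20=140, R2→S1 6·13=78, R3→S1 13·18=234, R4→S1 4·7=28, R5→S1 4·11=44, R6→S1 2·18=36. Service 560; fixed 199; total 759.
{S1, S4}: service 421 + fixed 479 = 900
{S1, S3}: service 538 + fixed 375 = 913
{S1, S2, S3, S4}: R1→S2 5·20=100, R2→S4 5·13=65, R3→S4 6·18=108, R4→S2 3·7=21, R5→S3 2·11=22, R6→S1 2·18=36. Service 352; fixed 977; total 1329.
No other subset beats 759.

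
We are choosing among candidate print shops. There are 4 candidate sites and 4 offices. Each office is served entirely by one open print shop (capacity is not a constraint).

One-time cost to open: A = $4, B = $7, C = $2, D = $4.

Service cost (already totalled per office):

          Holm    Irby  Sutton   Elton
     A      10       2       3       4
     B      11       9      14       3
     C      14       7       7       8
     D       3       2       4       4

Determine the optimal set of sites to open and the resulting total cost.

Open D only; minimum total cost 17.

For any fixed open set, each office goes to its cheapest open site; total = fixed + service.
{D}: Holm→D 3, Irby→D 2, Sutton→D 4, Elton→D 4. Service 13; fixed 4; total 17.
{C, D}: service 13 + fixed 6 = 19
{A, D}: service 12 + fixed 8 = 20
{A, B, C, D}: service 11 + fixed 17 = 28
No other subset beats 17.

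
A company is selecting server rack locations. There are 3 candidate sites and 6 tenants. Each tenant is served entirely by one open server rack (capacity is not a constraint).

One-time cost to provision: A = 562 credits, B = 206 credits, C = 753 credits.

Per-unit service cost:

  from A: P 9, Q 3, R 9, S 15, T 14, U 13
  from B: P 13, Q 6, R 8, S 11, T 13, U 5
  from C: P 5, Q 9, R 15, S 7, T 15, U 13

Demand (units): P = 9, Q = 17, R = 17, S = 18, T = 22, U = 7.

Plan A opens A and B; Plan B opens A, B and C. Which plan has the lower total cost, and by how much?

Plan A: {A, B}: P→A 9·9=81, Q→A 3·17=51, R→B 8·17=136, S→B 11·18=198, T→B 13·22=286, U→B 5·7=35. Service 787; fixed 768; total 1555.
Plan B: {A, B, C}: P→C 5·9=45, Q→A 3·17=51, R→B 8·17=136, S→C 7·18=126, T→B 13·22=286, U→B 5·7=35. Service 679; fixed 1521; total 2200.
Difference: |1555 − 2200| = 645.

Plan A is cheaper by 645.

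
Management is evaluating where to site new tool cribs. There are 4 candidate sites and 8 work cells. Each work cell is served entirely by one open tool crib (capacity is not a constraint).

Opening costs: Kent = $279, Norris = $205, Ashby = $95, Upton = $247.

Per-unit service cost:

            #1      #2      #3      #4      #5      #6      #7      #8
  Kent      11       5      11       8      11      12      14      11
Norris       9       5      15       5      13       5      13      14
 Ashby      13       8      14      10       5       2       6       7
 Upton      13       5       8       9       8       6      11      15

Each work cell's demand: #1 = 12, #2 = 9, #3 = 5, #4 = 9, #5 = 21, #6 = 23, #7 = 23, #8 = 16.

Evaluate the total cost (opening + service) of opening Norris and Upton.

Total cost: 1450

Each work cell is assigned to its cheapest site among the open ones.
{Norris, Upton}: #1→Norris 9·12=108, #2→Norris 5·9=45, #3→Upton 8·5=40, #4→Norris 5·9=45, #5→Upton 8·21=168, #6→Norris 5·23=115, #7→Upton 11·23=253, #8→Norris 14·16=224. Service 998; fixed 452; total 1450.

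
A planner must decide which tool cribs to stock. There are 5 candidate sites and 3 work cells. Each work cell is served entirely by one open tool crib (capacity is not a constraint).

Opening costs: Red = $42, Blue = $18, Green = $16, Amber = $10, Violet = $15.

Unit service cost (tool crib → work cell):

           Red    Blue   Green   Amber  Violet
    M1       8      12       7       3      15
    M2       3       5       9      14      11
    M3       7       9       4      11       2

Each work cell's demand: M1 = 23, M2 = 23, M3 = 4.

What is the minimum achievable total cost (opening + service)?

Minimum total cost: 213

For any fixed open set, each work cell goes to its cheapest open site; total = fixed + service.
{Red, Amber, Violet}: M1→Amber 3·23=69, M2→Red 3·23=69, M3→Violet 2·4=8. Service 146; fixed 67; total 213.
{Red, Amber}: M1→Amber 3·23=69, M2→Red 3·23=69, M3→Red 7·4=28. Service 166; fixed 52; total 218.
{Red, Green, Amber}: service 154 + fixed 68 = 222
{Red, Blue, Green, Amber, Violet}: service 146 + fixed 101 = 247
No other subset beats 213.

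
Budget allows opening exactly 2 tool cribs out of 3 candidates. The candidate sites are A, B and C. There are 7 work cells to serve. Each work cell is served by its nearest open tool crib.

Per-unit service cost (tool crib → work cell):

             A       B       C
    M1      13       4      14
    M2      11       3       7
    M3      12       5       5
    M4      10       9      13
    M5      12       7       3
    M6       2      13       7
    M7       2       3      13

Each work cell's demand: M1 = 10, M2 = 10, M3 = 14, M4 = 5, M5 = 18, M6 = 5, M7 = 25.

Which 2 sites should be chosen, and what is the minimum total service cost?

With exactly 2 open, each work cell uses its cheapest among the chosen.
{B, C}: M1→B 4·10=40, M2→B 3·10=30, M3→B 5·14=70, M4→B 9·5=45, M5→C 3·18=54, M6→C 7·5=35, M7→B 3·25=75. Service cost 349.
{A, B}: service cost 371
{A, C}: service cost 434
Among all 3 size-2 choices, {B, C} is lowest.

Choose B and C; total service cost 349.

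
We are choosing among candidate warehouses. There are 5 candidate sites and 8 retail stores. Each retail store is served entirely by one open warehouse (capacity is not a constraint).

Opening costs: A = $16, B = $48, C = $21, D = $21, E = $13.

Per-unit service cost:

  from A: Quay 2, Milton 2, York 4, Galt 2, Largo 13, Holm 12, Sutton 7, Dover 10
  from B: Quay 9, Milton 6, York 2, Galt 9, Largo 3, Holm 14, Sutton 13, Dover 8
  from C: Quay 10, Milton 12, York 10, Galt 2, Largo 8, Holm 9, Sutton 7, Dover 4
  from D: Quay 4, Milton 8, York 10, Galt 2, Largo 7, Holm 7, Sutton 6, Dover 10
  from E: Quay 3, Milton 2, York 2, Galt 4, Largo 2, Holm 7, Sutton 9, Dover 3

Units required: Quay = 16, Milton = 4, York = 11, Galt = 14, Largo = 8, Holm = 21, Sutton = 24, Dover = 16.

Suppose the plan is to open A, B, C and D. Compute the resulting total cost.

Each retail store is assigned to its cheapest site among the open ones.
{A, B, C, D}: Quay→A 2·16=32, Milton→A 2·4=8, York→B 2·11=22, Galt→A 2·14=28, Largo→B 3·8=24, Holm→D 7·21=147, Sutton→D 6·24=144, Dover→C 4·16=64. Service 469; fixed 106; total 575.

Total cost: 575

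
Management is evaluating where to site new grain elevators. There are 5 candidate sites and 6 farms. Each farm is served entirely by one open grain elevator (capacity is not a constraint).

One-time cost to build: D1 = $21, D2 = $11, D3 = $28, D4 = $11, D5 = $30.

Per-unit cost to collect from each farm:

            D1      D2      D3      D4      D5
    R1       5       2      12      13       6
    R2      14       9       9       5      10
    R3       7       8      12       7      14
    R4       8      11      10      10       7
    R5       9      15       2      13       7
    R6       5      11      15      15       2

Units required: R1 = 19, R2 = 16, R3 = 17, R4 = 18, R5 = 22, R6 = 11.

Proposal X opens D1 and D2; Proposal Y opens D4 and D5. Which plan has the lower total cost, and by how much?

Proposal X: {D1, D2}: R1→D2 2·19=38, R2→D2 9·16=144, R3→D1 7·17=119, R4→D1 8·18=144, R5→D1 9·22=198, R6→D1 5·11=55. Service 698; fixed 32; total 730.
Proposal Y: {D4, D5}: R1→D5 6·19=114, R2→D4 5·16=80, R3→D4 7·17=119, R4→D5 7·18=126, R5→D5 7·22=154, R6→D5 2·11=22. Service 615; fixed 41; total 656.
Difference: |730 − 656| = 74.

Proposal Y is cheaper by 74.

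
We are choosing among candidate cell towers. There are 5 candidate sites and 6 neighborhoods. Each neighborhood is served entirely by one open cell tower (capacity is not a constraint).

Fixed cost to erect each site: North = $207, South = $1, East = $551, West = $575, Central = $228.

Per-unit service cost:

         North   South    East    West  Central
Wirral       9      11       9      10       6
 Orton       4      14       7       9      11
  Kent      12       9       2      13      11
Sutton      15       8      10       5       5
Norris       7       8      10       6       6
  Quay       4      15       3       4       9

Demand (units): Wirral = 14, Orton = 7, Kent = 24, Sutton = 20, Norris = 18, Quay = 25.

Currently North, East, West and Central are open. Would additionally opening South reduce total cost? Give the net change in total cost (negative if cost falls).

No — net change +1 (cost rises by 1).

Current service cost with {North, East, West, Central}: 443.
Adding South: each neighborhood re-picks its cheapest; new service cost 443, saving 0.
Extra fixed cost: 1. Net change = 1 − 0 = 1.
(Totals: 2004 → 2005.)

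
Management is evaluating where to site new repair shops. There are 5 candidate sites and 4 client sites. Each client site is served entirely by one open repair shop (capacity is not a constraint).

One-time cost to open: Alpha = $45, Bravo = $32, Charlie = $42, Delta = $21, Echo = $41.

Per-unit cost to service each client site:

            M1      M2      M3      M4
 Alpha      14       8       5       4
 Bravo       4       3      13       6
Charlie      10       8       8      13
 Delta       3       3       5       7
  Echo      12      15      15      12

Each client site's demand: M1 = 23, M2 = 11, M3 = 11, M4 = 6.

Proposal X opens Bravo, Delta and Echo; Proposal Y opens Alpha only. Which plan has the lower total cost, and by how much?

Proposal X: {Bravo, Delta, Echo}: M1→Delta 3·23=69, M2→Bravo 3·11=33, M3→Delta 5·11=55, M4→Bravo 6·6=36. Service 193; fixed 94; total 287.
Proposal Y: {Alpha}: M1→Alpha 14·23=322, M2→Alpha 8·11=88, M3→Alpha 5·11=55, M4→Alpha 4·6=24. Service 489; fixed 45; total 534.
Difference: |287 − 534| = 247.

Proposal X is cheaper by 247.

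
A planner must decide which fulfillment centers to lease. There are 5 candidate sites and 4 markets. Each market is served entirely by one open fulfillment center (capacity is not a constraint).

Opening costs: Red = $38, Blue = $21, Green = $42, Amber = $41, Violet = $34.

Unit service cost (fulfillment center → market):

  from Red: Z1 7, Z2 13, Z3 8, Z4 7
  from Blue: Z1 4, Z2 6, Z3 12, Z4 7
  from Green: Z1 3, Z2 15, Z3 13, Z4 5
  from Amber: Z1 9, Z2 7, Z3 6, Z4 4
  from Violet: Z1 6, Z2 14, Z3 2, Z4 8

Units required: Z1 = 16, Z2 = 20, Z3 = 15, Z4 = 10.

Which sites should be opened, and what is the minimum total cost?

Open Blue and Violet; minimum total cost 339.

For any fixed open set, each market goes to its cheapest open site; total = fixed + service.
{Blue, Violet}: Z1→Blue 4·16=64, Z2→Blue 6·20=120, Z3→Violet 2·15=30, Z4→Blue 7·10=70. Service 284; fixed 55; total 339.
{Blue, Green, Violet}: Z1→Green 3·16=48, Z2→Blue 6·20=120, Z3→Violet 2·15=30, Z4→Green 5·10=50. Service 248; fixed 97; total 345.
{Blue, Amber, Violet}: Z1→Blue 4·16=64, Z2→Blue 6·20=120, Z3→Violet 2·15=30, Z4→Amber 4·10=40. Service 254; fixed 96; total 350.
{Red, Blue, Green, Amber, Violet}: service 238 + fixed 176 = 414
No other subset beats 339.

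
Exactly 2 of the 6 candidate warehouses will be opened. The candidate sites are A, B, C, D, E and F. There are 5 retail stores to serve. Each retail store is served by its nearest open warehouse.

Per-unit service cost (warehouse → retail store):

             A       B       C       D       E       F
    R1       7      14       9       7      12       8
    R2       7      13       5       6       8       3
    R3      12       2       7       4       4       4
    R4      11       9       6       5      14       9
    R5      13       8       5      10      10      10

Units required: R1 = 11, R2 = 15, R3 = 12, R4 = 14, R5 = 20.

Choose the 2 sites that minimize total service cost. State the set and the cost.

With exactly 2 open, each retail store uses its cheapest among the chosen.
{C, F}: R1→F 8·11=88, R2→F 3·15=45, R3→F 4·12=48, R4→C 6·14=84, R5→C 5·20=100. Service cost 365.
{C, D}: service cost 370
{B, C}: service cost 382
Among all 15 size-2 choices, {C, F} is lowest.

Choose C and F; total service cost 365.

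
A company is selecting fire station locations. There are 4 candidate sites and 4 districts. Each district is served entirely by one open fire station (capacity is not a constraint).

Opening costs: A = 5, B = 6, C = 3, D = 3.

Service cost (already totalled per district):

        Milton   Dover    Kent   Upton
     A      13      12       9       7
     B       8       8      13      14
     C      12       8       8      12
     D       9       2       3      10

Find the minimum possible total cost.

For any fixed open set, each district goes to its cheapest open site; total = fixed + service.
{D}: Milton→D 9, Dover→D 2, Kent→D 3, Upton→D 10. Service 24; fixed 3; total 27.
{A, D}: service 21 + fixed 8 = 29
{C, D}: service 24 + fixed 6 = 30
{A, B, C, D}: service 20 + fixed 17 = 37
(All 15 nonempty subsets were checked; D only is lowest.)

Minimum total cost: 27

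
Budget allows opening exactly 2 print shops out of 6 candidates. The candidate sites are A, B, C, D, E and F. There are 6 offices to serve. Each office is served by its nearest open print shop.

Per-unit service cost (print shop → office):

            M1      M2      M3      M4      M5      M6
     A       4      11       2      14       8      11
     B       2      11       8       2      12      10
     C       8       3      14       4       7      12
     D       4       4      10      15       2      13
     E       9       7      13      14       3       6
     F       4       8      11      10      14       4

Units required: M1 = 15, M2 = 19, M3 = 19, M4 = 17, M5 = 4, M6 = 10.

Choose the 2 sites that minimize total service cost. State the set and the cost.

Choose A and C; total service cost 361.

With exactly 2 open, each office uses its cheapest among the chosen.
{A, C}: M1→A 4·15=60, M2→C 3·19=57, M3→A 2·19=38, M4→C 4·17=68, M5→C 7·4=28, M6→A 11·10=110. Service cost 361.
{B, D}: service cost 400
{B, C}: service cost 401
Among all 15 size-2 choices, {A, C} is lowest.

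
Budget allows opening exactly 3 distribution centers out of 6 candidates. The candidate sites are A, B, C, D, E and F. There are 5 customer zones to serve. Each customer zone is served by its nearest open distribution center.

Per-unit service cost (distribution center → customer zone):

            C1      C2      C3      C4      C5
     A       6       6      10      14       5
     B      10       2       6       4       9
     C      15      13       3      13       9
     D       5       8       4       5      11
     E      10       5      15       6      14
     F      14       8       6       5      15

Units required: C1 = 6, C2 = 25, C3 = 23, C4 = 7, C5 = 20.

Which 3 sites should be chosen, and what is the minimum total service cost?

Choose A, B and C; total service cost 283.

With exactly 3 open, each customer zone uses its cheapest among the chosen.
{A, B, C}: C1→A 6·6=36, C2→B 2·25=50, C3→C 3·23=69, C4→B 4·7=28, C5→A 5·20=100. Service cost 283.
{A, B, D}: service cost 300
{A, B, E}: service cost 352
Among all 20 size-3 choices, {A, B, C} is lowest.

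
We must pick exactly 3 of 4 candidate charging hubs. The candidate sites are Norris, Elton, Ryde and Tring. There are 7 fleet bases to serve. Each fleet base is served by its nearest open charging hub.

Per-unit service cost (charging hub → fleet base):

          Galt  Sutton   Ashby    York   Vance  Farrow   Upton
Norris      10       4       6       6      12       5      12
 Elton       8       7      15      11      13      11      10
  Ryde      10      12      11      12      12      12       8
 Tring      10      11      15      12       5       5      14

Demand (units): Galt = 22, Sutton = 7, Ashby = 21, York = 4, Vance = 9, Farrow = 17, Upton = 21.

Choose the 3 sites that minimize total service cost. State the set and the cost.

Choose Norris, Elton and Tring; total service cost 694.

With exactly 3 open, each fleet base uses its cheapest among the chosen.
{Norris, Elton, Tring}: Galt→Elton 8·22=176, Sutton→Norris 4·7=28, Ashby→Norris 6·21=126, York→Norris 6·4=24, Vance→Tring 5·9=45, Farrow→Norris 5·17=85, Upton→Elton 10·21=210. Service cost 694.
{Norris, Ryde, Tring}: service cost 696
{Norris, Elton, Ryde}: service cost 715
Among all 4 size-3 choices, {Norris, Elton, Tring} is lowest.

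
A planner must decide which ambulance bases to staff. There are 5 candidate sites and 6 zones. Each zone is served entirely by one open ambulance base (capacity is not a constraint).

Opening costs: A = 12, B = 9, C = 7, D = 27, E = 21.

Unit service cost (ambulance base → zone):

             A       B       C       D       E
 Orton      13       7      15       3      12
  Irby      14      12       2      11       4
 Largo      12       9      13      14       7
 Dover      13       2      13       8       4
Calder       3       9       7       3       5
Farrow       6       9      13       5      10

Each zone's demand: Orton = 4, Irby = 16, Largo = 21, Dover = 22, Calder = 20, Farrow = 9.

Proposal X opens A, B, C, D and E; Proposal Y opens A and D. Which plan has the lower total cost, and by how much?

Proposal X: {A, B, C, D, E}: Orton→D 3·4=12, Irby→C 2·16=32, Largo→E 7·21=147, Dover→B 2·22=44, Calder→A 3·20=60, Farrow→D 5·9=45. Service 340; fixed 76; total 416.
Proposal Y: {A, D}: Orton→D 3·4=12, Irby→D 11·16=176, Largo→A 12·21=252, Dover→D 8·22=176, Calder→A 3·20=60, Farrow→D 5·9=45. Service 721; fixed 39; total 760.
Difference: |416 − 760| = 344.

Proposal X is cheaper by 344.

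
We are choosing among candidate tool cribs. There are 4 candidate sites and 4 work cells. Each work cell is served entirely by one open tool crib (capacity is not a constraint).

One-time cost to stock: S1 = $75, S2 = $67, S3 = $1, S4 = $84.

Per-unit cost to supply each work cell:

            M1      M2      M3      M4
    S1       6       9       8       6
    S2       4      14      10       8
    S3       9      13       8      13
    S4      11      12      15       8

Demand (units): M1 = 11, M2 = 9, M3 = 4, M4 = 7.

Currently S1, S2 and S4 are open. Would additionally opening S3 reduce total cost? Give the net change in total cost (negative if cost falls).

Current service cost with {S1, S2, S4}: 199.
Adding S3: each work cell re-picks its cheapest; new service cost 199, saving 0.
Extra fixed cost: 1. Net change = 1 − 0 = 1.
(Totals: 425 → 426.)

No — net change +1 (cost rises by 1).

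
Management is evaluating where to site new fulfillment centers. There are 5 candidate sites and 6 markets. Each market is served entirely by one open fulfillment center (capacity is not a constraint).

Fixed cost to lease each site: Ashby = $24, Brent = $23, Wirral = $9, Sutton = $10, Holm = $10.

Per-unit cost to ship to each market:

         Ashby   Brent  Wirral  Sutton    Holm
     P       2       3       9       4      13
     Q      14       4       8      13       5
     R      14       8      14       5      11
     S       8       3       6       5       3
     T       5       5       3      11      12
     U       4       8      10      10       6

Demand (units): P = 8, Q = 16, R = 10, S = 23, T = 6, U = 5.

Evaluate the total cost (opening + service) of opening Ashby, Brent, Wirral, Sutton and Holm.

Each market is assigned to its cheapest site among the open ones.
{Ashby, Brent, Wirral, Sutton, Holm}: P→Ashby 2·8=16, Q→Brent 4·16=64, R→Sutton 5·10=50, S→Brent 3·23=69, T→Wirral 3·6=18, U→Ashby 4·5=20. Service 237; fixed 76; total 313.

Total cost: 313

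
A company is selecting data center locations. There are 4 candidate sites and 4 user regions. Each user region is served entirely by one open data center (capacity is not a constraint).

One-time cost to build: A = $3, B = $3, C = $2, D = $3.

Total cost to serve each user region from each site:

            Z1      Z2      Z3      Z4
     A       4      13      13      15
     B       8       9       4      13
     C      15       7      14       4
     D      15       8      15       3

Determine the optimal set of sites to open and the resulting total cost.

For any fixed open set, each user region goes to its cheapest open site; total = fixed + service.
{A, B, C}: Z1→A 4, Z2→C 7, Z3→B 4, Z4→C 4. Service 19; fixed 8; total 27.
{A, B, D}: Z1→A 4, Z2→D 8, Z3→B 4, Z4→D 3. Service 19; fixed 9; total 28.
{B, C}: Z1→B 8, Z2→C 7, Z3→B 4, Z4→C 4. Service 23; fixed 5; total 28.
{A, B, C, D}: service 18 + fixed 11 = 29
No other subset beats 27.

Open A, B and C; minimum total cost 27.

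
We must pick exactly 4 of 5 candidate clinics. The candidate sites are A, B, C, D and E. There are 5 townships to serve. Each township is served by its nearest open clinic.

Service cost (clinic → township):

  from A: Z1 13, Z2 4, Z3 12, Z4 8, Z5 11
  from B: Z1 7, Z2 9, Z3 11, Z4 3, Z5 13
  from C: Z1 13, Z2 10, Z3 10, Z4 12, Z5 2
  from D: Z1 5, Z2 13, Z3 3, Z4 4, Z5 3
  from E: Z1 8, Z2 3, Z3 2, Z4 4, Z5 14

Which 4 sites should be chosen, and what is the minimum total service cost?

With exactly 4 open, each township uses its cheapest among the chosen.
{B, C, D, E}: Z1→D 5, Z2→E 3, Z3→E 2, Z4→B 3, Z5→C 2. Service cost 15.
{A, B, D, E}: service cost 16
{A, C, D, E}: service cost 16
Among all 5 size-4 choices, {B, C, D, E} is lowest.

Choose B, C, D and E; total service cost 15.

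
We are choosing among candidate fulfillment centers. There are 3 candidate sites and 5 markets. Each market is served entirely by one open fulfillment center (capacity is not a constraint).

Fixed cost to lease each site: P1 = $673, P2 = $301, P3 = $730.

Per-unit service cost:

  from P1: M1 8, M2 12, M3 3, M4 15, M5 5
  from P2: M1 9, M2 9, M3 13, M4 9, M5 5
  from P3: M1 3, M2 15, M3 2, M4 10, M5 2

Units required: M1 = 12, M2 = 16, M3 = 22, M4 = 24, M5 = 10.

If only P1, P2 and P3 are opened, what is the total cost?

Each market is assigned to its cheapest site among the open ones.
{P1, P2, P3}: M1→P3 3·12=36, M2→P2 9·16=144, M3→P3 2·22=44, M4→P2 9·24=216, M5→P3 2·10=20. Service 460; fixed 1704; total 2164.

Total cost: 2164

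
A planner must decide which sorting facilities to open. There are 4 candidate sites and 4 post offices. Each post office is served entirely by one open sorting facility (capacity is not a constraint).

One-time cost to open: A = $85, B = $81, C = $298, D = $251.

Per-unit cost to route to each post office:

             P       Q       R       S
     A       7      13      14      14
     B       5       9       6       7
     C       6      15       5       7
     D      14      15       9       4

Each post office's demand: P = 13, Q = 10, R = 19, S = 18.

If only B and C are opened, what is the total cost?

Each post office is assigned to its cheapest site among the open ones.
{B, C}: P→B 5·13=65, Q→B 9·10=90, R→C 5·19=95, S→B 7·18=126. Service 376; fixed 379; total 755.

Total cost: 755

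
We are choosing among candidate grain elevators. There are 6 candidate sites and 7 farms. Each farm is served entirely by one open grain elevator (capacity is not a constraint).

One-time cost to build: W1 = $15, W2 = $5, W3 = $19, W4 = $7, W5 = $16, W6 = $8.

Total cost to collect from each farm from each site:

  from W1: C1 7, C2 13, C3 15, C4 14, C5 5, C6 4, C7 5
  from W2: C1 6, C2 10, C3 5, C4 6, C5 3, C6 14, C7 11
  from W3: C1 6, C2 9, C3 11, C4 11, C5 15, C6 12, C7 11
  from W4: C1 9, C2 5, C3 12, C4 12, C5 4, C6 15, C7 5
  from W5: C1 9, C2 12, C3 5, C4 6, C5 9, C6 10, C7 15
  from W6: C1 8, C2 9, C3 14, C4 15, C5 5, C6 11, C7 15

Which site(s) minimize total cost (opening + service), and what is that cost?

Open W2 and W4; minimum total cost 56.

For any fixed open set, each farm goes to its cheapest open site; total = fixed + service.
{W2, W4}: C1→W2 6, C2→W4 5, C3→W2 5, C4→W2 6, C5→W2 3, C6→W2 14, C7→W4 5. Service 44; fixed 12; total 56.
{W1, W2}: C1→W2 6, C2→W2 10, C3→W2 5, C4→W2 6, C5→W2 3, C6→W1 4, C7→W1 5. Service 39; fixed 20; total 59.
{W2}: service 55 + fixed 5 = 60
{W1, W2, W3, W4, W5, W6}: C1→W2 6, C2→W4 5, C3→W2 5, C4→W2 6, C5→W2 3, C6→W1 4, C7→W1 5. Service 34; fixed 70; total 104.
No other subset beats 56.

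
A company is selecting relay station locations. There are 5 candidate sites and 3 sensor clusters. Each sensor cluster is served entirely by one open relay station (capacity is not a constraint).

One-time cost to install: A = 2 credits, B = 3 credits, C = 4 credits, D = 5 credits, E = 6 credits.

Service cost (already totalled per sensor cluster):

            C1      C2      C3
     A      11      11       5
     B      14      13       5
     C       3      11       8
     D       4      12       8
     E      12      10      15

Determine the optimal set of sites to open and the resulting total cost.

For any fixed open set, each sensor cluster goes to its cheapest open site; total = fixed + service.
{A, C}: C1→C 3, C2→A 11, C3→A 5. Service 19; fixed 6; total 25.
{B, C}: C1→C 3, C2→C 11, C3→B 5. Service 19; fixed 7; total 26.
{C}: service 22 + fixed 4 = 26
{A, B, C, D, E}: service 18 + fixed 20 = 38
No other subset beats 25.

Open A and C; minimum total cost 25.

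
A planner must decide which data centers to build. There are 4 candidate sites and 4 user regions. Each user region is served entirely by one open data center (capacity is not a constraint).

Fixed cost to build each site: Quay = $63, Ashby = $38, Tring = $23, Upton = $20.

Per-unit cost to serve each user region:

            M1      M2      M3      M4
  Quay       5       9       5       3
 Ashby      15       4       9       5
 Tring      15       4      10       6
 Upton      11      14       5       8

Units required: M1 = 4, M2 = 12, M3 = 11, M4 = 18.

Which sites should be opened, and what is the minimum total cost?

Open Quay and Tring; minimum total cost 263.

For any fixed open set, each user region goes to its cheapest open site; total = fixed + service.
{Quay, Tring}: M1→Quay 5·4=20, M2→Tring 4·12=48, M3→Quay 5·11=55, M4→Quay 3·18=54. Service 177; fixed 86; total 263.
{Quay, Ashby}: service 177 + fixed 101 = 278
{Quay, Tring, Upton}: service 177 + fixed 106 = 283
{Quay, Ashby, Tring, Upton}: service 177 + fixed 144 = 321
No other subset beats 263.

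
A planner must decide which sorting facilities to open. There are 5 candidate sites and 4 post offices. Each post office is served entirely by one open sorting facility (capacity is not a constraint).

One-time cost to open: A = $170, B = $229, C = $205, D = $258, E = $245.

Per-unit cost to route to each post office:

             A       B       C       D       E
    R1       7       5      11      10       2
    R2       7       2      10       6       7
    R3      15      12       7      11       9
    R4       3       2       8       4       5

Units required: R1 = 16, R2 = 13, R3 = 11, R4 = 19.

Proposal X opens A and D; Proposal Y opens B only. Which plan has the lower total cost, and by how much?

Proposal Y is cheaper by 291.

Proposal X: {A, D}: R1→A 7·16=112, R2→D 6·13=78, R3→D 11·11=121, R4→A 3·19=57. Service 368; fixed 428; total 796.
Proposal Y: {B}: R1→B 5·16=80, R2→B 2·13=26, R3→B 12·11=132, R4→B 2·19=38. Service 276; fixed 229; total 505.
Difference: |796 − 505| = 291.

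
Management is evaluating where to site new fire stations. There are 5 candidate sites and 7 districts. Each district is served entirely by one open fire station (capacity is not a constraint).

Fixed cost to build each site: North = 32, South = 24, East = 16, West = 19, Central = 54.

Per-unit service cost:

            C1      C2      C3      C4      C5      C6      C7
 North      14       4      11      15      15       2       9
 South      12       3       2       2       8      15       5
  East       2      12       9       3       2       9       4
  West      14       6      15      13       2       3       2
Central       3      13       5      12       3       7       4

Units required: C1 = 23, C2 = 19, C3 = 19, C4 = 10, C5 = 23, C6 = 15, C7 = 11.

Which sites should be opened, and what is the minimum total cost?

For any fixed open set, each district goes to its cheapest open site; total = fixed + service.
{South, East, West}: C1→East 2·23=46, C2→South 3·19=57, C3→South 2·19=38, C4→South 2·10=20, C5→East 2·23=46, C6→West 3·15=45, C7→West 2·11=22. Service 274; fixed 59; total 333.
{North, South, East, West}: service 259 + fixed 91 = 350
{North, South, East}: service 281 + fixed 72 = 353
{North, South, East, West, Central}: C1→East 2·23=46, C2→South 3·19=57, C3→South 2·19=38, C4→South 2·10=20, C5→East 2·23=46, C6→North 2·15=30, C7→West 2·11=22. Service 259; fixed 145; total 404.
No other subset beats 333.

Open South, East and West; minimum total cost 333.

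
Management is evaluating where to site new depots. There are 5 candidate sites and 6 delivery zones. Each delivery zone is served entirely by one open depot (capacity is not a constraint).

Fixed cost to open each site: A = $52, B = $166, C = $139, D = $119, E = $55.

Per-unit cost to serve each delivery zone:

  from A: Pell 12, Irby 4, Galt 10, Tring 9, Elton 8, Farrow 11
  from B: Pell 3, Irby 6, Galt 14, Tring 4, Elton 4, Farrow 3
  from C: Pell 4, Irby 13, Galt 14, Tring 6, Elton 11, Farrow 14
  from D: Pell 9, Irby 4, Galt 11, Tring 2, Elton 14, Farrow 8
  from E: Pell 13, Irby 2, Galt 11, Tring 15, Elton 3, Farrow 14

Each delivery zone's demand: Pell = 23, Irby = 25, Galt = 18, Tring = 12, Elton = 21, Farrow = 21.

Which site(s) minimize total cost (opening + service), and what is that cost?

Open B and E; minimum total cost 712.

For any fixed open set, each delivery zone goes to its cheapest open site; total = fixed + service.
{B, E}: Pell→B 3·23=69, Irby→E 2·25=50, Galt→E 11·18=198, Tring→B 4·12=48, Elton→E 3·21=63, Farrow→B 3·21=63. Service 491; fixed 221; total 712.
{A, B, E}: Pell→B 3·23=69, Irby→E 2·25=50, Galt→A 10·18=180, Tring→B 4·12=48, Elton→E 3·21=63, Farrow→B 3·21=63. Service 473; fixed 273; total 746.
{A, B}: service 544 + fixed 218 = 762
{A, B, C, D, E}: service 449 + fixed 531 = 980
No other subset beats 712.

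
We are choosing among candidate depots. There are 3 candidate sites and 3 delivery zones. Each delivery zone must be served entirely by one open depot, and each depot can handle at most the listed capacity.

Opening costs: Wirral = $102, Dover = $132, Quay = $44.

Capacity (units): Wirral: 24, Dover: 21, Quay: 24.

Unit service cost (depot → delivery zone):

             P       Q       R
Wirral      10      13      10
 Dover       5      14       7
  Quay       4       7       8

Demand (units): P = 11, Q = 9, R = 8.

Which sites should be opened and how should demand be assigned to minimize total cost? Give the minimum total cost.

Minimum total cost: 333

Open {Wirral, Quay}: P→Quay 4·11=44, Q→Quay 7·9=63, R→Wirral 10·8=80.
Loads: Wirral carries 8/24, Quay carries 20/24. Service 187; fixed 146; total 333.
Next best feasible plan costs 339.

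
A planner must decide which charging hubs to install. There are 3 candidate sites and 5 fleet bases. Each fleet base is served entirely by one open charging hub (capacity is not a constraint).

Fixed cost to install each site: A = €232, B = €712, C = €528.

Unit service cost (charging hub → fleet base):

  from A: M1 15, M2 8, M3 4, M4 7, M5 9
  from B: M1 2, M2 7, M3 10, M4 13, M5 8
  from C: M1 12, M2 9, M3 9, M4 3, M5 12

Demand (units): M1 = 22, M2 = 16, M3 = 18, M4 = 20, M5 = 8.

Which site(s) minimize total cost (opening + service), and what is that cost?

For any fixed open set, each fleet base goes to its cheapest open site; total = fixed + service.
{A}: M1→A 15·22=330, M2→A 8·16=128, M3→A 4·18=72, M4→A 7·20=140, M5→A 9·8=72. Service 742; fixed 232; total 974.
{C}: M1→C 12·22=264, M2→C 9·16=144, M3→C 9·18=162, M4→C 3·20=60, M5→C 12·8=96. Service 726; fixed 528; total 1254.
{A, C}: M1→C 12·22=264, M2→A 8·16=128, M3→A 4·18=72, M4→C 3·20=60, M5→A 9·8=72. Service 596; fixed 760; total 1356.
{A, B, C}: service 352 + fixed 1472 = 1824
No other subset beats 974.

Open A only; minimum total cost 974.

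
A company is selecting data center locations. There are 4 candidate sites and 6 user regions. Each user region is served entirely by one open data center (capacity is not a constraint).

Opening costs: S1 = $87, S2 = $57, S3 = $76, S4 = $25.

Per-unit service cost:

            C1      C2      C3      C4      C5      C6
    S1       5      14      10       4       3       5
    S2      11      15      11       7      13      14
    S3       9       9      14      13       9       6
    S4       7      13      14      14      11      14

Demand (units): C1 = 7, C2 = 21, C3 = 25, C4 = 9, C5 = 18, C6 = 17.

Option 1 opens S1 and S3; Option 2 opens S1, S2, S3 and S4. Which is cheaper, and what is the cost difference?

Option 1 is cheaper by 82.

Option 1: {S1, S3}: C1→S1 5·7=35, C2→S3 9·21=189, C3→S1 10·25=250, C4→S1 4·9=36, C5→S1 3·18=54, C6→S1 5·17=85. Service 649; fixed 163; total 812.
Option 2: {S1, S2, S3, S4}: C1→S1 5·7=35, C2→S3 9·21=189, C3→S1 10·25=250, C4→S1 4·9=36, C5→S1 3·18=54, C6→S1 5·17=85. Service 649; fixed 245; total 894.
Difference: |812 − 894| = 82.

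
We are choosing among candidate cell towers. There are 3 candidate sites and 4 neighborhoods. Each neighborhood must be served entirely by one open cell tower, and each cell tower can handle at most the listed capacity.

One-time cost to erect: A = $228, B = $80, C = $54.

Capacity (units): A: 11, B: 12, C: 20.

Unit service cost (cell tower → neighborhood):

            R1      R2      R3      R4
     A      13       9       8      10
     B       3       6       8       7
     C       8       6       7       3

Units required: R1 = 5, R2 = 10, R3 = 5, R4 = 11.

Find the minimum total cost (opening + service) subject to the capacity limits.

Open {B, C}: R1→C 8·5=40, R2→C 6·10=60, R3→C 7·5=35, R4→B 7·11=77.
Loads: B carries 11/12, C carries 20/20. Service 212; fixed 134; total 346.
Next best feasible plan costs 527.

Minimum total cost: 346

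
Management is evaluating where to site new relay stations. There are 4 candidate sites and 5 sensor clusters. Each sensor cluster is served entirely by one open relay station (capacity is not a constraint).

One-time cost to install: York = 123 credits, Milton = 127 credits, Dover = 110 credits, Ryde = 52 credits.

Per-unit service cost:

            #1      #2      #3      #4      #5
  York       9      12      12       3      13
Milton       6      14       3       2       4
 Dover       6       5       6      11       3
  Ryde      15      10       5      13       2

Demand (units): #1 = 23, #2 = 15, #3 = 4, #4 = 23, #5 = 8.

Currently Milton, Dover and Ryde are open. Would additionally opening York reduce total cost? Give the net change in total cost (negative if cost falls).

Current service cost with {Milton, Dover, Ryde}: 287.
Adding York: each sensor cluster re-picks its cheapest; new service cost 287, saving 0.
Extra fixed cost: 123. Net change = 123 − 0 = 123.
(Totals: 576 → 699.)

No — net change +123 (cost rises by 123).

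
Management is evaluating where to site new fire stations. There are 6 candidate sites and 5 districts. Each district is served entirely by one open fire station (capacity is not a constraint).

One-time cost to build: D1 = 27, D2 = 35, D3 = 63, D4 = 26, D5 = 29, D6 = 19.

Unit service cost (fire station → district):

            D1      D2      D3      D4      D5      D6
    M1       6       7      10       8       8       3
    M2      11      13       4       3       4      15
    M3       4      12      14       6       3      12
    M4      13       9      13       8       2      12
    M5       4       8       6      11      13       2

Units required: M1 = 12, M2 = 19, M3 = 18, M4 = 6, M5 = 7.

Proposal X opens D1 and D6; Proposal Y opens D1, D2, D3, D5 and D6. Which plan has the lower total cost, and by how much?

Proposal Y is cheaper by 84.

Proposal X: {D1, D6}: M1→D6 3·12=36, M2→D1 11·19=209, M3→D1 4·18=72, M4→D6 12·6=72, M5→D6 2·7=14. Service 403; fixed 46; total 449.
Proposal Y: {D1, D2, D3, D5, D6}: M1→D6 3·12=36, M2→D3 4·19=76, M3→D5 3·18=54, M4→D5 2·6=12, M5→D6 2·7=14. Service 192; fixed 173; total 365.
Difference: |449 − 365| = 84.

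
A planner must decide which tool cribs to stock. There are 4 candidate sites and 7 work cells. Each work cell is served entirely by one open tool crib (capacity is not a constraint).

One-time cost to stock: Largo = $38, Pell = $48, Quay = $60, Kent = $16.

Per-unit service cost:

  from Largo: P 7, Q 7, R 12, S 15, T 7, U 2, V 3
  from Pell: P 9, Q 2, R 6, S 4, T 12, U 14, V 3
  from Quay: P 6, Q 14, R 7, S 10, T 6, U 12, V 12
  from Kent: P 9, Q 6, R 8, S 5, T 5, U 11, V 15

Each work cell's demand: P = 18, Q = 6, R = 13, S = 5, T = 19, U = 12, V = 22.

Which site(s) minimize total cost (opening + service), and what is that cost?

Open Largo, Pell and Kent; minimum total cost 523.

For any fixed open set, each work cell goes to its cheapest open site; total = fixed + service.
{Largo, Pell, Kent}: P→Largo 7·18=126, Q→Pell 2·6=12, R→Pell 6·13=78, S→Pell 4·5=20, T→Kent 5·19=95, U→Largo 2·12=24, V→Largo 3·22=66. Service 421; fixed 102; total 523.
{Largo, Kent}: service 476 + fixed 54 = 530
{Largo, Pell}: P→Largo 7·18=126, Q→Pell 2·6=12, R→Pell 6·13=78, S→Pell 4·5=20, T→Largo 7·19=133, U→Largo 2·12=24, V→Largo 3·22=66. Service 459; fixed 86; total 545.
{Largo, Pell, Quay, Kent}: service 403 + fixed 162 = 565
(All 15 nonempty subsets were checked; Largo, Pell and Kent is lowest.)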